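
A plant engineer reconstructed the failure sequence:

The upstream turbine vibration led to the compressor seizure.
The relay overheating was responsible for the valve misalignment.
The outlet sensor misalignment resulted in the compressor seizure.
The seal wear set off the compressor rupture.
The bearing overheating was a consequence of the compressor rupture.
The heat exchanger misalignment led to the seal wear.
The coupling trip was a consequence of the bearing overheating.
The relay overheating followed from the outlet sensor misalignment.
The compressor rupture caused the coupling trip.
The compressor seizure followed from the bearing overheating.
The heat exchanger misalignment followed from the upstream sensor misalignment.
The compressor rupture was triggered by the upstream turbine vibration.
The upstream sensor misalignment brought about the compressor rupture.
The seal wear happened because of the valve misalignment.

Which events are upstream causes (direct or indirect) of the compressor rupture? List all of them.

Immediate causes of the compressor rupture: the upstream sensor misalignment, the upstream turbine vibration, the seal wear.
Further upstream: the outlet sensor misalignment, the relay overheating, the heat exchanger misalignment, the valve misalignment.

the heat exchanger misalignment, the outlet sensor misalignment, the relay overheating, the seal wear, the upstream sensor misalignment, the upstream turbine vibration, the valve misalignment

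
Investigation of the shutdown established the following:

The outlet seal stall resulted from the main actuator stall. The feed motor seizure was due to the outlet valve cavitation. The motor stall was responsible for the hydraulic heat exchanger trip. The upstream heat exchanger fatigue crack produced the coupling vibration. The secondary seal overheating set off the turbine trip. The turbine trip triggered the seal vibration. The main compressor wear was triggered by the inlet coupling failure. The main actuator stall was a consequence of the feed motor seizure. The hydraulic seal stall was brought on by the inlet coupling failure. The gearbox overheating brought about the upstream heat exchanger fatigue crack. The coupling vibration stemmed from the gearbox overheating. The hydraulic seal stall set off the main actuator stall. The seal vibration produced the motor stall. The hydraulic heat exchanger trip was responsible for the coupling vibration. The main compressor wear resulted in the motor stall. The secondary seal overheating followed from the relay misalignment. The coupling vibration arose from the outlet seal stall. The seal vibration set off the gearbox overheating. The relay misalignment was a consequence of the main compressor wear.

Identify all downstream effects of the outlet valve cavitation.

Direct effects: the feed motor seizure.
2 steps out: the main actuator stall.
3 steps out: the outlet seal stall.
4 steps out: the coupling vibration.
Not reachable from it: the inlet coupling failure, the main compressor wear, the relay misalignment, the hydraulic seal stall, the secondary seal overheating, the turbine trip, the seal vibration, the gearbox overheating, the upstream heat exchanger fatigue crack, the motor stall, the hydraulic heat exchanger trip.

the coupling vibration, the feed motor seizure, the main actuator stall, the outlet seal stall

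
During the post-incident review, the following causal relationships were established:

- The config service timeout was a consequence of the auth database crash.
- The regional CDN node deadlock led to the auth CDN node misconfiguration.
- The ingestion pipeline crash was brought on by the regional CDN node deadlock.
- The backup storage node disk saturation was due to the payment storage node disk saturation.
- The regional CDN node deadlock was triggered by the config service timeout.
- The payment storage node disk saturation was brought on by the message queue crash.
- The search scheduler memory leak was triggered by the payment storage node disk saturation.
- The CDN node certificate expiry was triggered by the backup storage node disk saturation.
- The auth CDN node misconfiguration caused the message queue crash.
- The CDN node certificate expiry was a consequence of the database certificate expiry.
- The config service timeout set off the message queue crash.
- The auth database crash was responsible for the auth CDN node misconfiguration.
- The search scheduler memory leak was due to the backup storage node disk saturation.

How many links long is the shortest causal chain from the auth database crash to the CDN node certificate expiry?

Shortest chain: the auth database crash → the config service timeout → the message queue crash → the payment storage node disk saturation → the backup storage node disk saturation → the CDN node certificate expiry.

5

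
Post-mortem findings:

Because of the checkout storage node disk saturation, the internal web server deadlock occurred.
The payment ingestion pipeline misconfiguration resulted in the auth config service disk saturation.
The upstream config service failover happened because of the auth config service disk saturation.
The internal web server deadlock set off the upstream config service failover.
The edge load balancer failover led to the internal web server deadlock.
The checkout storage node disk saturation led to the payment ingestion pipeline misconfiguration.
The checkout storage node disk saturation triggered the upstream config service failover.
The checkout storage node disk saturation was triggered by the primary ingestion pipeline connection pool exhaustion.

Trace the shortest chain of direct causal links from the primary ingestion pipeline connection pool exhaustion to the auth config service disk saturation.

the primary ingestion pipeline connection pool exhaustion → the checkout storage node disk saturation → the payment ingestion pipeline misconfiguration → the auth config service disk saturation

the primary ingestion pipeline connection pool exhaustion → the checkout storage node disk saturation
the checkout storage node disk saturation → the payment ingestion pipeline misconfiguration
the payment ingestion pipeline misconfiguration → the auth config service disk saturation
Length: 3 steps.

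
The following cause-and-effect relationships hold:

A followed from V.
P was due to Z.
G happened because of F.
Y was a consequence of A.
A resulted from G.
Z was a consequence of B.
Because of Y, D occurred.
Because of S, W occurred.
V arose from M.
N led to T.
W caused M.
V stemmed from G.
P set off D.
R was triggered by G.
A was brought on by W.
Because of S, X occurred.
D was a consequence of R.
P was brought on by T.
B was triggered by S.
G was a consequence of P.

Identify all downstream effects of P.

A, D, G, R, V, Y

Direct effects: G, D.
2 steps out: V, A, R.
3 steps out: Y.
Not reachable from it: S, W, B, X, Z, N, F, T, M.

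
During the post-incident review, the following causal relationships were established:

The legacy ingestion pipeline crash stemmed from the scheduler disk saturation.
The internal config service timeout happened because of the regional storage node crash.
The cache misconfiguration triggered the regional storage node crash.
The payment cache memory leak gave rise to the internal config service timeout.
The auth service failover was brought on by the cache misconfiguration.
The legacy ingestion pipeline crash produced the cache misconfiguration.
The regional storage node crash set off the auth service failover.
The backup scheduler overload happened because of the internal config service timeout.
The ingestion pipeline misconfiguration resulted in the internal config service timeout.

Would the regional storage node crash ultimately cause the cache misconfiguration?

No

The regional storage node crash leads to the internal config service timeout, the backup scheduler overload, the auth service failover; the cache misconfiguration is not among them.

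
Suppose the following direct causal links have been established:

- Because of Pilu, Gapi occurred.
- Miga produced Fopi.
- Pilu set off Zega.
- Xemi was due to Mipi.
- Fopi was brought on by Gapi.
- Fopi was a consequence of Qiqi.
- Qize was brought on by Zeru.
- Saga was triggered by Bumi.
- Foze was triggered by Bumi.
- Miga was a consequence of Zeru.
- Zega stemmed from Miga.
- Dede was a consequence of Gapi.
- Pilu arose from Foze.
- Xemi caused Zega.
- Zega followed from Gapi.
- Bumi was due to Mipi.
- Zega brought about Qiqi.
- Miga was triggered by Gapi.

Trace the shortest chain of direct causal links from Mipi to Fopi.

Mipi → Xemi
Xemi → Zega
Zega → Qiqi
Qiqi → Fopi
Length: 4 steps.

Mipi → Xemi → Zega → Qiqi → Fopi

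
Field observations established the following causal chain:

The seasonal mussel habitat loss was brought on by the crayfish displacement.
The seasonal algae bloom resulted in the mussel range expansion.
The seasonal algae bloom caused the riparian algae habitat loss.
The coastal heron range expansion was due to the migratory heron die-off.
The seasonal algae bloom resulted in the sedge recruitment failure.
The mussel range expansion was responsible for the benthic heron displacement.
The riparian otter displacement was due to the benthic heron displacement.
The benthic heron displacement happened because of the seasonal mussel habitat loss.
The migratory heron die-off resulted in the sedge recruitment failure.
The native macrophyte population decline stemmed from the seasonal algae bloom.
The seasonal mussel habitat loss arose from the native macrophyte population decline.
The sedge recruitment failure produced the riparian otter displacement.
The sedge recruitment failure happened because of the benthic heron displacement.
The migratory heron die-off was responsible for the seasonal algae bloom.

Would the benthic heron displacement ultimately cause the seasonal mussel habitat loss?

The benthic heron displacement leads to the sedge recruitment failure, the riparian otter displacement; the seasonal mussel habitat loss is not among them.

No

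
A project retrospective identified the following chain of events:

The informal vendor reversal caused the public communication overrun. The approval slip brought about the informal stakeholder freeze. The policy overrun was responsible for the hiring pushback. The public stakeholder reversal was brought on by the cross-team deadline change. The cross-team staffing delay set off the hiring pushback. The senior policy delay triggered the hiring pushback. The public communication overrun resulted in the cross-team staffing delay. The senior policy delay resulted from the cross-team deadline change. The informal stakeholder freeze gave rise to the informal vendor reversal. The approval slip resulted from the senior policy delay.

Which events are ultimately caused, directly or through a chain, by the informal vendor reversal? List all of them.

the cross-team staffing delay, the hiring pushback, the public communication overrun

Direct effects: the public communication overrun.
2 steps out: the cross-team staffing delay.
3 steps out: the hiring pushback.
Not reachable from it: the cross-team deadline change, the senior policy delay, the approval slip, the public stakeholder reversal, the informal stakeholder freeze, the policy overrun.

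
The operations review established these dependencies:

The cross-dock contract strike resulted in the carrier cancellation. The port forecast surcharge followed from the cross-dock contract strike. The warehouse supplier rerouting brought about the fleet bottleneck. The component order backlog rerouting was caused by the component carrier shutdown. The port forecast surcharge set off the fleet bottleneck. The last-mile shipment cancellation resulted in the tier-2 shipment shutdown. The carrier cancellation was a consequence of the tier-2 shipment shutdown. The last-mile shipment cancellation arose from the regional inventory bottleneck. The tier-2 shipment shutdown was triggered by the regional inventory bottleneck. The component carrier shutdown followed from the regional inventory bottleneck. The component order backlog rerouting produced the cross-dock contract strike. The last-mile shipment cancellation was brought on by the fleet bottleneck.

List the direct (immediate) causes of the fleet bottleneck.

the port forecast surcharge, the warehouse supplier rerouting

Upstream contributors include the regional inventory bottleneck, the component carrier shutdown, the component order backlog rerouting, the cross-dock contract strike, but only the port forecast surcharge, the warehouse supplier rerouting feed directly into the fleet bottleneck.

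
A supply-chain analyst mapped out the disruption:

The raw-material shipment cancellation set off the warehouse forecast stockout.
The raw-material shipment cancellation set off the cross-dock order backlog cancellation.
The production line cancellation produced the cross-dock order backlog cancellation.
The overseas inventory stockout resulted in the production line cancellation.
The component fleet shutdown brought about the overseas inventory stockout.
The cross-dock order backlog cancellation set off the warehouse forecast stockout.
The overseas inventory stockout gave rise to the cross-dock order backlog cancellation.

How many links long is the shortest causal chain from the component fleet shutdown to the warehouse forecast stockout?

3

Shortest chain: the component fleet shutdown → the overseas inventory stockout → the cross-dock order backlog cancellation → the warehouse forecast stockout.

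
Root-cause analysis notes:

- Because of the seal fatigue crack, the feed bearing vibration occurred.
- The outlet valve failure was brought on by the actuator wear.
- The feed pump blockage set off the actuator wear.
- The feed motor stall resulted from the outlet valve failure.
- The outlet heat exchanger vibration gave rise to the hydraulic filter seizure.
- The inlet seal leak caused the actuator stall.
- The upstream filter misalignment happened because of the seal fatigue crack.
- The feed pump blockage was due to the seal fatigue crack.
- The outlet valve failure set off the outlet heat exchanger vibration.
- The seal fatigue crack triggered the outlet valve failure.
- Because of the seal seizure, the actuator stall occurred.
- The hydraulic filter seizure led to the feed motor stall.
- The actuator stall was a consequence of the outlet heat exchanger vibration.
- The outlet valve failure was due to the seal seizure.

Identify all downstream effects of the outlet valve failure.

the actuator stall, the feed motor stall, the hydraulic filter seizure, the outlet heat exchanger vibration

Direct effects: the outlet heat exchanger vibration, the feed motor stall.
2 steps out: the hydraulic filter seizure, the actuator stall.
Not reachable from it: the seal fatigue crack, the feed bearing vibration, the upstream filter misalignment, the seal seizure, the feed pump blockage, the actuator wear, the inlet seal leak.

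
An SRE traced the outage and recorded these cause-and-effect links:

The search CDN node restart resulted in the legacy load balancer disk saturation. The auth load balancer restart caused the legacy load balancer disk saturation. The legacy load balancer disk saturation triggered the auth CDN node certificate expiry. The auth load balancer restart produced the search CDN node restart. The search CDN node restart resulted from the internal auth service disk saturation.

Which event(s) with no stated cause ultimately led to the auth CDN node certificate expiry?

the auth load balancer restart, the internal auth service disk saturation

Tracing upstream from the auth CDN node certificate expiry: the auth CDN node certificate expiry ← the legacy load balancer disk saturation ← the auth load balancer restart.
A separate upstream branch: the auth CDN node certificate expiry ← the legacy load balancer disk saturation ← the search CDN node restart ← the internal auth service disk saturation.
Each of those chain origins has no stated cause.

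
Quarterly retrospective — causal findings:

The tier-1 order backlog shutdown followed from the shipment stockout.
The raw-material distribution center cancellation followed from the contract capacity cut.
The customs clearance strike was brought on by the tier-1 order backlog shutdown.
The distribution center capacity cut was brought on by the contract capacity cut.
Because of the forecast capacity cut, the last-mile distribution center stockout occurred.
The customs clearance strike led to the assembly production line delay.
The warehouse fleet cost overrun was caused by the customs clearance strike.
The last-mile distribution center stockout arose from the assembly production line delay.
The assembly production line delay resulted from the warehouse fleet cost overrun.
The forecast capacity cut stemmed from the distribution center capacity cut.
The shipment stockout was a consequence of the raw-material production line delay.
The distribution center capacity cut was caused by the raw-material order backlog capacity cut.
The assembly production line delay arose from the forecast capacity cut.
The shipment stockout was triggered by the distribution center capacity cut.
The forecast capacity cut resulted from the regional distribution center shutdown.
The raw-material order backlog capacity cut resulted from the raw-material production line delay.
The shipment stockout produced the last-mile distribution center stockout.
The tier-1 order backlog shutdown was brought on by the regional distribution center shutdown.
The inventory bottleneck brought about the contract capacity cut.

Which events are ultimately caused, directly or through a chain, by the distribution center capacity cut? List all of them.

Direct effects: the shipment stockout, the forecast capacity cut.
2 steps out: the tier-1 order backlog shutdown, the assembly production line delay, the last-mile distribution center stockout.
3 steps out: the customs clearance strike.
4 steps out: the warehouse fleet cost overrun.
Not reachable from it: the raw-material production line delay, the raw-material order backlog capacity cut, the inventory bottleneck, the contract capacity cut, the regional distribution center shutdown, the raw-material distribution center cancellation.

the assembly production line delay, the customs clearance strike, the forecast capacity cut, the last-mile distribution center stockout, the shipment stockout, the tier-1 order backlog shutdown, the warehouse fleet cost overrun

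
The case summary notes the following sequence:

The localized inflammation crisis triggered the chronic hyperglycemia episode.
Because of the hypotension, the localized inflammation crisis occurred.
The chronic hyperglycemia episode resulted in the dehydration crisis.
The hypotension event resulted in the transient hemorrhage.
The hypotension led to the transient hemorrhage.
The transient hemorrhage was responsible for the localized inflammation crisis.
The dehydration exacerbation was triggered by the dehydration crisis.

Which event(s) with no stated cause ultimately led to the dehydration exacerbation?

the hypotension, the hypotension event

Tracing upstream from the dehydration exacerbation: the dehydration exacerbation ← the dehydration crisis ← the chronic hyperglycemia episode ← the localized inflammation crisis ← the hypotension.
A separate upstream branch: the dehydration exacerbation ← the dehydration crisis ← the chronic hyperglycemia episode ← the localized inflammation crisis ← the transient hemorrhage ← the hypotension event.
Each of those chain origins has no stated cause.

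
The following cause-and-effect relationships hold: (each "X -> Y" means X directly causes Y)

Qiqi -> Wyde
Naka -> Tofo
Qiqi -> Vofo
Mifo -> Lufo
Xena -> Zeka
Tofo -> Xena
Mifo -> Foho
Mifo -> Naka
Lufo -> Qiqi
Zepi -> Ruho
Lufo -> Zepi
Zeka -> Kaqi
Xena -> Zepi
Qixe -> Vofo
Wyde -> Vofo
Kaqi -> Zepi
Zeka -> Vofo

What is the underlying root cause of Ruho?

Tracing upstream from Ruho: Ruho ← Zepi ← Lufo ← Mifo.
Mifo has no stated cause, so it is the root.

Mifo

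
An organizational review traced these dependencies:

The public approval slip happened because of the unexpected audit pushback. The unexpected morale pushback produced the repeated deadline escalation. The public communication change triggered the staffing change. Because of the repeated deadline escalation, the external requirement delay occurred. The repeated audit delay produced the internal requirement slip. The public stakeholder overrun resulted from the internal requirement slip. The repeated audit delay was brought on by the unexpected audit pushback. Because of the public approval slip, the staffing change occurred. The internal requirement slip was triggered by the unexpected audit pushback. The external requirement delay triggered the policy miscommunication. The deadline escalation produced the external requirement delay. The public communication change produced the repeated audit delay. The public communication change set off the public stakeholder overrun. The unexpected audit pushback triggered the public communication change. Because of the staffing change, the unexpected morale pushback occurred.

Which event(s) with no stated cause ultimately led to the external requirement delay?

Tracing upstream from the external requirement delay: the external requirement delay ← the repeated deadline escalation ← the unexpected morale pushback ← the staffing change ← the public communication change ← the unexpected audit pushback.
A separate upstream branch: the external requirement delay ← the deadline escalation.
Each of those chain origins has no stated cause.

the deadline escalation, the unexpected audit pushback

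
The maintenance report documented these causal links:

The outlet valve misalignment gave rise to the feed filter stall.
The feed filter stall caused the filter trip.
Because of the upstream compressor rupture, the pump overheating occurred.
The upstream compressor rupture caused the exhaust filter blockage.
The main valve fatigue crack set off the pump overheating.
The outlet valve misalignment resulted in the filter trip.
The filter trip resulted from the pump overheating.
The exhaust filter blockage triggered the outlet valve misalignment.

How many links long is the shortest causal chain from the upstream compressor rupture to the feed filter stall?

Shortest chain: the upstream compressor rupture → the exhaust filter blockage → the outlet valve misalignment → the feed filter stall.

3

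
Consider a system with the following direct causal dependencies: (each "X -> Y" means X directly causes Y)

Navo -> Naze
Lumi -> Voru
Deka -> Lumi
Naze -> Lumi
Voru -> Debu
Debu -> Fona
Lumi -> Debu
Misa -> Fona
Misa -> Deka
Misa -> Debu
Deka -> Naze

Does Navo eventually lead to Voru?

There is a causal chain: Navo → Naze → Lumi → Voru.

Yes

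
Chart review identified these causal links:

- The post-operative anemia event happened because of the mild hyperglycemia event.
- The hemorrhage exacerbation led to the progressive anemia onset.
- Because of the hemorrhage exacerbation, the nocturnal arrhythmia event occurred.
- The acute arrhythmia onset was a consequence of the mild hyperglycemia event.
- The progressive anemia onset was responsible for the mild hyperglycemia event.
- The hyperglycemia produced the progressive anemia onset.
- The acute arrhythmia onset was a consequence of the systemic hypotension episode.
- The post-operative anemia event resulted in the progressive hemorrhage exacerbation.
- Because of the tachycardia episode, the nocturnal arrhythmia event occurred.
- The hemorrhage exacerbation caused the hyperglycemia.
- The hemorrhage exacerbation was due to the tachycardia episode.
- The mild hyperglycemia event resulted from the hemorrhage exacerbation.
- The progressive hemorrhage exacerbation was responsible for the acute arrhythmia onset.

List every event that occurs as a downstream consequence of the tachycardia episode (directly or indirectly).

Direct effects: the hemorrhage exacerbation, the nocturnal arrhythmia event.
2 steps out: the hyperglycemia, the progressive anemia onset, the mild hyperglycemia event.
3 steps out: the post-operative anemia event, the acute arrhythmia onset.
4 steps out: the progressive hemorrhage exacerbation.
Not reachable from it: the systemic hypotension episode.

the acute arrhythmia onset, the hemorrhage exacerbation, the hyperglycemia, the mild hyperglycemia event, the nocturnal arrhythmia event, the post-operative anemia event, the progressive anemia onset, the progressive hemorrhage exacerbation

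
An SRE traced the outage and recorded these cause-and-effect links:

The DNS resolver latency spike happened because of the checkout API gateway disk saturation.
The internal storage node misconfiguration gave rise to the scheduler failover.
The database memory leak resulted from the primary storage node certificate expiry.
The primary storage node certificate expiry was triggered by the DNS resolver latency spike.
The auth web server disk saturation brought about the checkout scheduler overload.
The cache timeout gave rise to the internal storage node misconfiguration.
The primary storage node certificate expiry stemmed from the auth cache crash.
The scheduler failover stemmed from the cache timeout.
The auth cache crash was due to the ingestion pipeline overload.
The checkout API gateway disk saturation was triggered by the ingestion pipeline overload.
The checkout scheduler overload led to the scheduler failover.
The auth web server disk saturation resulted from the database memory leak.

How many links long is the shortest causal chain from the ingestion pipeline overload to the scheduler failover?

Shortest chain: the ingestion pipeline overload → the auth cache crash → the primary storage node certificate expiry → the database memory leak → the auth web server disk saturation → the checkout scheduler overload → the scheduler failover.

6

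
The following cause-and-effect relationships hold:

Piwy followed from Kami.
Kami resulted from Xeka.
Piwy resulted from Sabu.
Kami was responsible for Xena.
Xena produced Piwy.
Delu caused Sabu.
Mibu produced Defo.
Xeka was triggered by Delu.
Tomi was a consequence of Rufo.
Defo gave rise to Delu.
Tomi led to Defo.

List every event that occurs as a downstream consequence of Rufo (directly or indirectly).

Direct effects: Tomi.
2 steps out: Defo.
3 steps out: Delu.
4 steps out: Xeka, Sabu.
5 steps out: Kami, Piwy.
6 steps out: Xena.
Not reachable from it: Mibu.

Defo, Delu, Kami, Piwy, Sabu, Tomi, Xeka, Xena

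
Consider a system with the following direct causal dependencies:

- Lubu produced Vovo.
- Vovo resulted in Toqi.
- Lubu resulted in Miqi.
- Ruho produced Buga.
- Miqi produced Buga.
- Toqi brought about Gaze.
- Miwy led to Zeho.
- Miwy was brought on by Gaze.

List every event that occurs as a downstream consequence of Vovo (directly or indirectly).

Direct effects: Toqi.
2 steps out: Gaze.
3 steps out: Miwy.
4 steps out: Zeho.
Not reachable from it: Lubu, Miqi, Buga, Ruho.

Gaze, Miwy, Toqi, Zeho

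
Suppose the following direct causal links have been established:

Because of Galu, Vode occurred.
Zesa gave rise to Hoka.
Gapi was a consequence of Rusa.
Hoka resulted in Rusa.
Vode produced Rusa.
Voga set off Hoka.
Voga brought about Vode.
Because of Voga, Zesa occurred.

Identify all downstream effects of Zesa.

Gapi, Hoka, Rusa

Direct effects: Hoka.
2 steps out: Rusa.
3 steps out: Gapi.
Not reachable from it: Voga, Vode, Galu.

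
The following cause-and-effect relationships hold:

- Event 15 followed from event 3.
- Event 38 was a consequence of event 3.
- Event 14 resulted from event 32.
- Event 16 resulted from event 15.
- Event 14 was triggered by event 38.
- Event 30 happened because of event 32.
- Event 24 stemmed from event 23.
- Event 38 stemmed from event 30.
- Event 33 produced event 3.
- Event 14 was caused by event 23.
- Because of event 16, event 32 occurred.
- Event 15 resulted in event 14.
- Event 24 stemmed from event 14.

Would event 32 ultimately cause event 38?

Yes

There is a causal chain: event 32 → event 30 → event 38.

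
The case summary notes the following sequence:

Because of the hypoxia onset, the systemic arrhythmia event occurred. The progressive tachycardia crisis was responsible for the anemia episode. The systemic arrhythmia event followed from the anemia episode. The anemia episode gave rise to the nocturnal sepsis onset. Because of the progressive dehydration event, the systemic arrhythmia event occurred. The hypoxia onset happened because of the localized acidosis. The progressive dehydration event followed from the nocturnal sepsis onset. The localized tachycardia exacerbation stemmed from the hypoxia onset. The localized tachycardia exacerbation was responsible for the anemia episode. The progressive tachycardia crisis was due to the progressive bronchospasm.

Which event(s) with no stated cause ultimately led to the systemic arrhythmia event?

the localized acidosis, the progressive bronchospasm

Tracing upstream from the systemic arrhythmia event: the systemic arrhythmia event ← the hypoxia onset ← the localized acidosis.
A separate upstream branch: the systemic arrhythmia event ← the anemia episode ← the progressive tachycardia crisis ← the progressive bronchospasm.
Each of those chain origins has no stated cause.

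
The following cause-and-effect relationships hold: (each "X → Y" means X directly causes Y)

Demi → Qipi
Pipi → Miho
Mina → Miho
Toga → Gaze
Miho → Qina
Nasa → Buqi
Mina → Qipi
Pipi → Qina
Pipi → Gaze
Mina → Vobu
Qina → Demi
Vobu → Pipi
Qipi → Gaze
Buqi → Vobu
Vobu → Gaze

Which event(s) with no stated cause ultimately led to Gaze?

Tracing upstream from Gaze: Gaze ← Vobu ← Mina.
A separate upstream branch: Gaze ← Vobu ← Buqi ← Nasa.
A separate upstream branch: Gaze ← Toga.
Each of those chain origins has no stated cause.

Mina, Nasa, Toga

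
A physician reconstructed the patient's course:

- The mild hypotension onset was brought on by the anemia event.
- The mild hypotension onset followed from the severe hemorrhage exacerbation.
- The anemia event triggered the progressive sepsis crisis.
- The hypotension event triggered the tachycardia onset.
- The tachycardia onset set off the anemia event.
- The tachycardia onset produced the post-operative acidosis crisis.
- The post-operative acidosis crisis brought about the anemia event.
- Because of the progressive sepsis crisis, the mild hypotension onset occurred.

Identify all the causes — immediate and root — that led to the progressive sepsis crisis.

the anemia event, the hypotension event, the post-operative acidosis crisis, the tachycardia onset

Immediate cause of the progressive sepsis crisis: the anemia event.
Further upstream: the hypotension event, the tachycardia onset, the post-operative acidosis crisis.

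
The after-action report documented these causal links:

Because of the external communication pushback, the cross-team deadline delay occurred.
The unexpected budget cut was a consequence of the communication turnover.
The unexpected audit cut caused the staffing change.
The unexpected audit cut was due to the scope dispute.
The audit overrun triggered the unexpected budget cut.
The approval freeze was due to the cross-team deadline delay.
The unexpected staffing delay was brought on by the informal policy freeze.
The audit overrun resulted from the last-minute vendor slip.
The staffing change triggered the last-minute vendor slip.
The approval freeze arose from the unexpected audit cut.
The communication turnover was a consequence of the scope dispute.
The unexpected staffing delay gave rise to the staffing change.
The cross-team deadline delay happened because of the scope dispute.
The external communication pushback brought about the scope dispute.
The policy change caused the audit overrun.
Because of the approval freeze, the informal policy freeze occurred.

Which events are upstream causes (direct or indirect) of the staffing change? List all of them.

Immediate causes of the staffing change: the unexpected audit cut, the unexpected staffing delay.
Further upstream: the external communication pushback, the scope dispute, the cross-team deadline delay, the approval freeze, the informal policy freeze.

the approval freeze, the cross-team deadline delay, the external communication pushback, the informal policy freeze, the scope dispute, the unexpected audit cut, the unexpected staffing delay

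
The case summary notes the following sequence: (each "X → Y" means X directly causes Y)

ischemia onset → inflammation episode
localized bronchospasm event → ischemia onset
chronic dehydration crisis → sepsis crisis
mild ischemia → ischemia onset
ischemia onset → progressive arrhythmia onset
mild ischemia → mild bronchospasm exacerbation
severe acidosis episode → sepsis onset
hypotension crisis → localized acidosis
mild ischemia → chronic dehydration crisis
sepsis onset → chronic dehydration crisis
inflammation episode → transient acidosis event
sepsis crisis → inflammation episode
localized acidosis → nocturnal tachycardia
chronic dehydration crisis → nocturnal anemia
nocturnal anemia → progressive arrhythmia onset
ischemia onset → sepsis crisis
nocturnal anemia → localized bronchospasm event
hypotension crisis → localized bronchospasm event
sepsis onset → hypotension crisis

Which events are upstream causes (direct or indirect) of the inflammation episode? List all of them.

Immediate causes of the inflammation episode: the ischemia onset, the sepsis crisis.
Further upstream: the severe acidosis episode, the mild ischemia, the sepsis onset, the chronic dehydration crisis, the hypotension crisis, the nocturnal anemia, the localized bronchospasm event.

the chronic dehydration crisis, the hypotension crisis, the ischemia onset, the localized bronchospasm event, the mild ischemia, the nocturnal anemia, the sepsis crisis, the sepsis onset, the severe acidosis episode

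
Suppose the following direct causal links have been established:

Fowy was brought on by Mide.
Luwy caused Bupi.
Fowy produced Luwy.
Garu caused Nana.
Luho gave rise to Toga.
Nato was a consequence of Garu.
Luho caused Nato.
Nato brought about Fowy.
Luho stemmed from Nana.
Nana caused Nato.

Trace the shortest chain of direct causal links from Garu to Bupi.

Garu → Nato
Nato → Fowy
Fowy → Luwy
Luwy → Bupi
Length: 4 steps.

Garu → Nato → Fowy → Luwy → Bupi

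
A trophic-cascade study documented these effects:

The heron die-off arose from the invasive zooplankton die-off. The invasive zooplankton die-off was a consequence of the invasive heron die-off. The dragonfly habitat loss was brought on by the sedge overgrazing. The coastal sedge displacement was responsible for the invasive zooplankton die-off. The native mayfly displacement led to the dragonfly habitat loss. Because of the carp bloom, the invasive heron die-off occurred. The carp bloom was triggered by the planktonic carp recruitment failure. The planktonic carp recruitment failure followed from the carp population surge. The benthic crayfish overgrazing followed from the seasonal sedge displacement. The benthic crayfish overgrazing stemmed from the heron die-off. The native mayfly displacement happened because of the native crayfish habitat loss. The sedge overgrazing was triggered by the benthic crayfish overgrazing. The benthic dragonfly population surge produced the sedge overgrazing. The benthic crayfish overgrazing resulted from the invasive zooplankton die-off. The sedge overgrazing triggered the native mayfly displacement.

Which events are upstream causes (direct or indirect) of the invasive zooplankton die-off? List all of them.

Immediate causes of the invasive zooplankton die-off: the coastal sedge displacement, the invasive heron die-off.
Further upstream: the carp population surge, the planktonic carp recruitment failure, the carp bloom.

the carp bloom, the carp population surge, the coastal sedge displacement, the invasive heron die-off, the planktonic carp recruitment failure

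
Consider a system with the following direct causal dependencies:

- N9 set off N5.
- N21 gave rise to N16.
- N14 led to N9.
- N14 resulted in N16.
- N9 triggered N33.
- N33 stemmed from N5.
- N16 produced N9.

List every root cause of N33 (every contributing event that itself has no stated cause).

N14, N21

Tracing upstream from N33: N33 ← N9 ← N14.
A separate upstream branch: N33 ← N9 ← N16 ← N21.
Each of those chain origins has no stated cause.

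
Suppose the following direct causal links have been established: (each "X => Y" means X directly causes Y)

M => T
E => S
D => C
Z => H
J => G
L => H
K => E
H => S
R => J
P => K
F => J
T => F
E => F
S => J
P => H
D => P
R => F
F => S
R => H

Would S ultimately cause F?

S leads to J, G; F is not among them.

No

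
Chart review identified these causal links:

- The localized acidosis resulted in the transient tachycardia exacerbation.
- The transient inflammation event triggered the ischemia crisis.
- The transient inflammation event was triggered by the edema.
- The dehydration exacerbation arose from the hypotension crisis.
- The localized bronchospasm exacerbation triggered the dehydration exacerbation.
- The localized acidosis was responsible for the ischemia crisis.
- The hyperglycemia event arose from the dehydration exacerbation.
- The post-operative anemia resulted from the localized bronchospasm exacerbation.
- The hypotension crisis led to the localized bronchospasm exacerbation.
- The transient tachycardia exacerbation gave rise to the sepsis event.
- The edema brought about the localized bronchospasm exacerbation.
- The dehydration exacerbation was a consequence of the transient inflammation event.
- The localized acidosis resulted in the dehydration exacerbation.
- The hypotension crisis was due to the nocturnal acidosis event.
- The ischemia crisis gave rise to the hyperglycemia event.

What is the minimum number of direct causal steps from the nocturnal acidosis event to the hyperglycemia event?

3

Shortest chain: the nocturnal acidosis event → the hypotension crisis → the dehydration exacerbation → the hyperglycemia event.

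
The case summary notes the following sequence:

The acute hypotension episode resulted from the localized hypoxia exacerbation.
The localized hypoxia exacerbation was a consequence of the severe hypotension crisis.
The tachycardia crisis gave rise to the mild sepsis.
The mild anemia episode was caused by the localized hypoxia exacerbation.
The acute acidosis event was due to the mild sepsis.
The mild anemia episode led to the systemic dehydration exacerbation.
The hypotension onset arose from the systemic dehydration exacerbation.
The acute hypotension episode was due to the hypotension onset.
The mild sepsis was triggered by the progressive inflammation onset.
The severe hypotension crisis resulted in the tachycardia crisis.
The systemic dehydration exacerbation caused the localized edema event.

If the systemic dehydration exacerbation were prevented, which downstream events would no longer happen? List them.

the hypotension onset, the localized edema event

Downstream of the systemic dehydration exacerbation: the hypotension onset, the localized edema event, the acute hypotension episode.
Of those, still caused via another path: the acute hypotension episode.
The remainder have no surviving cause.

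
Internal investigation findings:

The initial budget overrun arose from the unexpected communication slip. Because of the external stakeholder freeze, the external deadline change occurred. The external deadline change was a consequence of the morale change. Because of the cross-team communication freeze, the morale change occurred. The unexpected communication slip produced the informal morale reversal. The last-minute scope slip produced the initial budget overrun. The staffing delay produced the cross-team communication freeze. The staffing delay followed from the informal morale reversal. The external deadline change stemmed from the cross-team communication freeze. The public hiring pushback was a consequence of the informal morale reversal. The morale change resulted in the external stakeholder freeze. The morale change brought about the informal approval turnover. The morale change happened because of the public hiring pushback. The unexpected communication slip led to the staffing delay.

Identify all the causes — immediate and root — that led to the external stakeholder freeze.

the cross-team communication freeze, the informal morale reversal, the morale change, the public hiring pushback, the staffing delay, the unexpected communication slip

Immediate cause of the external stakeholder freeze: the morale change.
Further upstream: the unexpected communication slip, the informal morale reversal, the staffing delay, the cross-team communication freeze, the public hiring pushback.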